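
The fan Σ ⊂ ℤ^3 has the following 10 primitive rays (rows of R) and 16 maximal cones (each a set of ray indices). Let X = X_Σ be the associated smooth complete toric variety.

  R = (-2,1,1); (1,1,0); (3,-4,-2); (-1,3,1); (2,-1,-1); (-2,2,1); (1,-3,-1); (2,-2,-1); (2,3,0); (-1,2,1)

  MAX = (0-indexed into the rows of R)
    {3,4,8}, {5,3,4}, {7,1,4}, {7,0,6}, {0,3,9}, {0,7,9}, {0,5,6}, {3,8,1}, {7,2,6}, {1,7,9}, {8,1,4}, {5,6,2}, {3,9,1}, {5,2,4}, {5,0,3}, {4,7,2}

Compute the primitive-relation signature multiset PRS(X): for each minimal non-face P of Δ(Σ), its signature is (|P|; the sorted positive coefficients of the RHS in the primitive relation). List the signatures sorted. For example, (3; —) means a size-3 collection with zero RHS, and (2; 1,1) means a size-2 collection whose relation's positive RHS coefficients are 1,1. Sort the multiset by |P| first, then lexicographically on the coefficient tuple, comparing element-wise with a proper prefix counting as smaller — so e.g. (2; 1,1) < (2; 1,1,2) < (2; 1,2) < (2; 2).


|primitive collections| = 22. Relations:

  P={0,4}:  v_{0} + v_{4} = 0 ; sig = (2; —)
  P={3,6}:  v_{3} + v_{6} = 0 ; sig = (2; —)
  P={5,7}:  v_{5} + v_{7} = 0 ; sig = (2; —)
  P={0,1}:  v_{0} + v_{1} = v_{9} ; sig = (2; 1)
  P={0,2}:  v_{0} + v_{2} = v_{6} ; sig = (2; 1)
  P={1,5}:  v_{1} + v_{5} = v_{3} ; sig = (2; 1)
  P={1,6}:  v_{1} + v_{6} = v_{7} ; sig = (2; 1)
  P={2,3}:  v_{2} + v_{3} = v_{4} ; sig = (2; 1)
  P={2,9}:  v_{2} + v_{9} = v_{7} ; sig = (2; 1)
  P={3,7}:  v_{3} + v_{7} = v_{1} ; sig = (2; 1)
  P={4,6}:  v_{4} + v_{6} = v_{2} ; sig = (2; 1)
  P={4,9}:  v_{4} + v_{9} = v_{1} ; sig = (2; 1)
  P={0,8}:  v_{0} + v_{8} = v_{1} + v_{3} ; sig = (2; 1,1)
  P={1,2}:  v_{1} + v_{2} = v_{4} + v_{7} ; sig = (2; 1,1)
  P={5,9}:  v_{5} + v_{9} = v_{0} + v_{3} ; sig = (2; 1,1)
  P={6,8}:  v_{6} + v_{8} = v_{1} + v_{4} ; sig = (2; 1,1)
  P={6,9}:  v_{6} + v_{9} = v_{0} + v_{7} ; sig = (2; 1,1)
  P={2,8}:  v_{2} + v_{8} = v_{1} + 2·v_{4} ; sig = (2; 1,2)
  P={5,8}:  v_{5} + v_{8} = 2·v_{3} + v_{4} ; sig = (2; 1,2)
  P={7,8}:  v_{7} + v_{8} = 2·v_{1} + v_{4} ; sig = (2; 1,2)
  P={8,9}:  v_{8} + v_{9} = 2·v_{1} + v_{3} ; sig = (2; 1,2)
  P={1,3,4}:  v_{1} + v_{3} + v_{4} = v_{8} ; sig = (3; 1)

Signatures (|P|; sorted positive RHS coefficients), sorted:
{ (2; —) ×3,  (2; 1) ×9,  (2; 1,1) ×5,  (2; 1,2) ×4,  (3; 1) }


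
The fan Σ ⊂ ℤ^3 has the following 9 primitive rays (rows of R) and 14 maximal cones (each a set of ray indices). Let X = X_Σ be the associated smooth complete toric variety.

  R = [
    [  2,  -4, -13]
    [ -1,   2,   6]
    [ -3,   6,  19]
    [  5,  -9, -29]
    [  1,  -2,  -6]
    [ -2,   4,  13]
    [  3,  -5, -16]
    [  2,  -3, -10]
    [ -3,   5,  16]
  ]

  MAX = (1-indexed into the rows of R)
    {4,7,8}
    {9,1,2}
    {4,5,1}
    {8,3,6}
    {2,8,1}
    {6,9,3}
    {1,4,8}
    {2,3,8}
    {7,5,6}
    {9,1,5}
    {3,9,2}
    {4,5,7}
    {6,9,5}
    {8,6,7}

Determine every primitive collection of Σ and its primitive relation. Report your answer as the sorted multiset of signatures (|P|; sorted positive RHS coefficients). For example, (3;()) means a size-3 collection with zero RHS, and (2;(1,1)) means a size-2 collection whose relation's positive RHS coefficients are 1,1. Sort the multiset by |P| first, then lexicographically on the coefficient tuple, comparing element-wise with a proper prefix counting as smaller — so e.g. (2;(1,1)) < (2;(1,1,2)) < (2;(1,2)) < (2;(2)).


15 collections generate NE(X_Σ); each relation:

  P={1,6}:  v_{1} + v_{6} = 0 — sig = (2;())
  P={2,5}:  v_{2} + v_{5} = 0 — sig = (2;())
  P={7,9}:  v_{7} + v_{9} = 0 — sig = (2;())
  P={1,3}:  v_{1} + v_{3} = v_{2} — sig = (2;(1))
  P={1,7}:  v_{1} + v_{7} = v_{4} — sig = (2;(1))
  P={2,6}:  v_{2} + v_{6} = v_{3} — sig = (2;(1))
  P={2,7}:  v_{2} + v_{7} = v_{8} — sig = (2;(1))
  P={3,4}:  v_{3} + v_{4} = v_{8} — sig = (2;(1))
  P={3,5}:  v_{3} + v_{5} = v_{6} — sig = (2;(1))
  P={4,6}:  v_{4} + v_{6} = v_{7} — sig = (2;(1))
  P={4,9}:  v_{4} + v_{9} = v_{1} — sig = (2;(1))
  P={5,8}:  v_{5} + v_{8} = v_{7} — sig = (2;(1))
  P={8,9}:  v_{8} + v_{9} = v_{2} — sig = (2;(1))
  P={2,4}:  v_{2} + v_{4} = v_{1} + v_{8} — sig = (2;(1,1))
  P={3,7}:  v_{3} + v_{7} = v_{6} + v_{8} — sig = (2;(1,1))

Hence PRS(X_Σ) =
    (2;())
    (2;())
    (2;())
    (2;(1))
    (2;(1))
    (2;(1))
    (2;(1))
    (2;(1))
    (2;(1))
    (2;(1))
    (2;(1))
    (2;(1))
    (2;(1))
    (2;(1,1))
    (2;(1,1))


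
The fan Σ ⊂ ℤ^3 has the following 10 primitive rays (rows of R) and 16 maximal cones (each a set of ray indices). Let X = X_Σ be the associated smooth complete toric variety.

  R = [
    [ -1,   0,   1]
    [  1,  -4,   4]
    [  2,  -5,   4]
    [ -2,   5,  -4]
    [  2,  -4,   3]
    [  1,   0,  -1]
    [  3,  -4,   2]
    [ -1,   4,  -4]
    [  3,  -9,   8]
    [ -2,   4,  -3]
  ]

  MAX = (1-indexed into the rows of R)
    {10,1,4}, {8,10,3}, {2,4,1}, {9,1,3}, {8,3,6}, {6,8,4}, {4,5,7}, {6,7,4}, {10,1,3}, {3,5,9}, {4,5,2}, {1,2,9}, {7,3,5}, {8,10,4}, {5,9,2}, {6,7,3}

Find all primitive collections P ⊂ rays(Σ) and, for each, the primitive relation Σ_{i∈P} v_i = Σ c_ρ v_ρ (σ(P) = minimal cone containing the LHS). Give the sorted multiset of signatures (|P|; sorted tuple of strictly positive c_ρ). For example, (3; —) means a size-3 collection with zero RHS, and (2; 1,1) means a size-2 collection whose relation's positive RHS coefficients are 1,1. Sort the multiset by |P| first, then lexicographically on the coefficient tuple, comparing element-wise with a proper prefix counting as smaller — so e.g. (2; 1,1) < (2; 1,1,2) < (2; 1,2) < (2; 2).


|primitive collections| = 21. Relations:

  P = {1,6}:  v_{1} + v_{6} = 0  ⟹  sig = (2; —)
  P = {2,8}:  v_{2} + v_{8} = 0  ⟹  sig = (2; —)
  P = {3,4}:  v_{3} + v_{4} = 0  ⟹  sig = (2; —)
  P = {5,10}:  v_{5} + v_{10} = 0  ⟹  sig = (2; —)
  P = {1,5}:  v_{1} + v_{5} = v_{2}  ⟹  sig = (2; 1)
  P = {1,7}:  v_{1} + v_{7} = v_{5}  ⟹  sig = (2; 1)
  P = {1,8}:  v_{1} + v_{8} = v_{10}  ⟹  sig = (2; 1)
  P = {2,3}:  v_{2} + v_{3} = v_{9}  ⟹  sig = (2; 1)
  P = {2,6}:  v_{2} + v_{6} = v_{5}  ⟹  sig = (2; 1)
  P = {2,10}:  v_{2} + v_{10} = v_{1}  ⟹  sig = (2; 1)
  P = {4,9}:  v_{4} + v_{9} = v_{2}  ⟹  sig = (2; 1)
  P = {5,6}:  v_{5} + v_{6} = v_{7}  ⟹  sig = (2; 1)
  P = {5,8}:  v_{5} + v_{8} = v_{6}  ⟹  sig = (2; 1)
  P = {6,10}:  v_{6} + v_{10} = v_{8}  ⟹  sig = (2; 1)
  P = {7,10}:  v_{7} + v_{10} = v_{6}  ⟹  sig = (2; 1)
  P = {8,9}:  v_{8} + v_{9} = v_{3}  ⟹  sig = (2; 1)
  P = {6,9}:  v_{6} + v_{9} = v_{3} + v_{5}  ⟹  sig = (2; 1,1)
  P = {9,10}:  v_{9} + v_{10} = v_{1} + v_{3}  ⟹  sig = (2; 1,1)
  P = {7,9}:  v_{7} + v_{9} = v_{3} + 2·v_{5}  ⟹  sig = (2; 1,2)
  P = {2,7}:  v_{2} + v_{7} = 2·v_{5}  ⟹  sig = (2; 2)
  P = {7,8}:  v_{7} + v_{8} = 2·v_{6}  ⟹  sig = (2; 2)

Signatures (|P|; sorted positive RHS coefficients), sorted:
[(2; —), (2; —), (2; —), (2; —), (2; 1), (2; 1), (2; 1), (2; 1), (2; 1), (2; 1), (2; 1), (2; 1), (2; 1), (2; 1), (2; 1), (2; 1), (2; 1,1), (2; 1,1), (2; 1,2), (2; 2), (2; 2)]


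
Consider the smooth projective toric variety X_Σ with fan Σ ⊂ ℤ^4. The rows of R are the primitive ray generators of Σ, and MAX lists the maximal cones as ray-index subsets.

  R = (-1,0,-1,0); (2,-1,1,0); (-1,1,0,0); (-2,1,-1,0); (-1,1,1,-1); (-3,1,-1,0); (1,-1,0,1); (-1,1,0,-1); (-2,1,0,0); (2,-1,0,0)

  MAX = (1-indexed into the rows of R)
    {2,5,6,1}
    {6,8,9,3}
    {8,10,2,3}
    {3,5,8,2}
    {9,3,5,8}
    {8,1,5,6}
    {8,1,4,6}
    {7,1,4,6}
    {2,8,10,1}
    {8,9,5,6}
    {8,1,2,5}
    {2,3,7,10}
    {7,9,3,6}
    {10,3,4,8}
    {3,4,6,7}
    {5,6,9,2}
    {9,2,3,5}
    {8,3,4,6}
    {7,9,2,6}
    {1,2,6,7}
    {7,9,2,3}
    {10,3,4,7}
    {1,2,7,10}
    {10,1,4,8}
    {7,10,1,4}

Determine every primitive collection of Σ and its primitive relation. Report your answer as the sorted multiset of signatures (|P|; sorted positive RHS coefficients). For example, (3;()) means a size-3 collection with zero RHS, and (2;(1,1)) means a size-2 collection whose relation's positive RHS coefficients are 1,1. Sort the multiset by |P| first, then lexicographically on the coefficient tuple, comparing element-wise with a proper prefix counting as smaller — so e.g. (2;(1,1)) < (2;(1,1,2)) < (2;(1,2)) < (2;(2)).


Δ(Σ) — 10 vertices, 14 min non-faces:

  P={2,4}:  v_{2} + v_{4} = 0  so sig = (2;())
  P={7,8}:  v_{7} + v_{8} = 0  so sig = (2;())
  P={9,10}:  v_{9} + v_{10} = 0  so sig = (2;())
  P={1,3}:  v_{1} + v_{3} = v_{4}  so sig = (2;(1))
  P={1,9}:  v_{1} + v_{9} = v_{6}  so sig = (2;(1))
  P={6,10}:  v_{6} + v_{10} = v_{1}  so sig = (2;(1))
  P={4,5}:  v_{4} + v_{5} = v_{8} + v_{9}  so sig = (2;(1,1))
  P={4,9}:  v_{4} + v_{9} = v_{3} + v_{6}  so sig = (2;(1,1))
  P={5,7}:  v_{5} + v_{7} = v_{2} + v_{9}  so sig = (2;(1,1))
  P={5,10}:  v_{5} + v_{10} = v_{2} + v_{8}  so sig = (2;(1,1))
  P={2,3,6}:  v_{2} + v_{3} + v_{6} = v_{9}  so sig = (3;(1))
  P={2,8,9}:  v_{2} + v_{8} + v_{9} = v_{5}  so sig = (3;(1))
  P={2,6,8}:  v_{2} + v_{6} + v_{8} = v_{1} + v_{5}  so sig = (3;(1,1))
  P={3,5,6}:  v_{3} + v_{5} + v_{6} = v_{8} + 2·v_{9}  so sig = (3;(1,2))

Hence PRS(X_Σ) =
    (2;())
    (2;())
    (2;())
    (2;(1))
    (2;(1))
    (2;(1))
    (2;(1,1))
    (2;(1,1))
    (2;(1,1))
    (2;(1,1))
    (3;(1))
    (3;(1))
    (3;(1,1))
    (3;(1,2))


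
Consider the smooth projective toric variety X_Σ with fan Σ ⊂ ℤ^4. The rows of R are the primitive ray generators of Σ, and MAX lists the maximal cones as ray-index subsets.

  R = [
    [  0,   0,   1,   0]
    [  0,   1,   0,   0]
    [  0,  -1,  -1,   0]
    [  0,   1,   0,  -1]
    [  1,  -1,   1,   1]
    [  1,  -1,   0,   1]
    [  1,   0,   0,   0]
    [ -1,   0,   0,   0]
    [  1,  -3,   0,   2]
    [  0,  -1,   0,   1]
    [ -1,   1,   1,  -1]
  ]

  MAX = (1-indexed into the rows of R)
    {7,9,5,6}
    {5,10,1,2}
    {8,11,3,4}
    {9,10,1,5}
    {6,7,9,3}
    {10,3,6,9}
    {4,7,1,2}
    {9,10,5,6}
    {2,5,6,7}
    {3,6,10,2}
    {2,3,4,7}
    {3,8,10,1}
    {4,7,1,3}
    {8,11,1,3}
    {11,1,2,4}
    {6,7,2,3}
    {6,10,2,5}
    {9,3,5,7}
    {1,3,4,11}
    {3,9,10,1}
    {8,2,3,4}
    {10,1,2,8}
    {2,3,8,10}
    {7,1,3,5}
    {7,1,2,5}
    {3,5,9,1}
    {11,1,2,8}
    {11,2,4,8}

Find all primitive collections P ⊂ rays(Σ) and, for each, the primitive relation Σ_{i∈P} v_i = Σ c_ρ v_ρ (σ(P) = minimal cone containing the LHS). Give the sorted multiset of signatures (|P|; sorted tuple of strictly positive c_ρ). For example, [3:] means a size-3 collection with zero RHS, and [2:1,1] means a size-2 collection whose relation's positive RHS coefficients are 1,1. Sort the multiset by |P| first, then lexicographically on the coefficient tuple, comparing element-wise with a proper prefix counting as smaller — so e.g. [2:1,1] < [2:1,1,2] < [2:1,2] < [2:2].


The 23 primitive collections of Σ (r=11, n=4):

  P = {4,10}:  v_{4} + v_{10} = 0  ⟹  sig = [2:]
  P = {7,8}:  v_{7} + v_{8} = 0  ⟹  sig = [2:]
  P = {1,6}:  v_{1} + v_{6} = v_{5}  ⟹  sig = [2:1]
  P = {4,6}:  v_{4} + v_{6} = v_{7}  ⟹  sig = [2:1]
  P = {6,8}:  v_{6} + v_{8} = v_{10}  ⟹  sig = [2:1]
  P = {6,11}:  v_{6} + v_{11} = v_{1}  ⟹  sig = [2:1]
  P = {7,10}:  v_{7} + v_{10} = v_{6}  ⟹  sig = [2:1]
  P = {2,9}:  v_{2} + v_{9} = v_{6} + v_{10}  ⟹  sig = [2:1,1]
  P = {4,5}:  v_{4} + v_{5} = v_{1} + v_{7}  ⟹  sig = [2:1,1]
  P = {4,9}:  v_{4} + v_{9} = v_{3} + v_{5}  ⟹  sig = [2:1,1]
  P = {5,8}:  v_{5} + v_{8} = v_{1} + v_{10}  ⟹  sig = [2:1,1]
  P = {7,11}:  v_{7} + v_{11} = v_{1} + v_{4}  ⟹  sig = [2:1,1]
  P = {10,11}:  v_{10} + v_{11} = v_{1} + v_{8}  ⟹  sig = [2:1,1]
  P = {8,9}:  v_{8} + v_{9} = v_{1} + v_{3} + 2·v_{10}  ⟹  sig = [2:1,1,2]
  P = {9,11}:  v_{9} + v_{11} = 2·v_{1} + v_{3} + v_{10}  ⟹  sig = [2:1,1,2]
  P = {5,11}:  v_{5} + v_{11} = 2·v_{1}  ⟹  sig = [2:2]
  P = {1,2,3}:  v_{1} + v_{2} + v_{3} = 0  ⟹  sig = [3:]
  P = {1,4,8}:  v_{1} + v_{4} + v_{8} = v_{11}  ⟹  sig = [3:1]
  P = {2,3,5}:  v_{2} + v_{3} + v_{5} = v_{6}  ⟹  sig = [3:1]
  P = {3,5,10}:  v_{3} + v_{5} + v_{10} = v_{9}  ⟹  sig = [3:1]
  P = {2,3,11}:  v_{2} + v_{3} + v_{11} = v_{4} + v_{8}  ⟹  sig = [3:1,1]
  P = {3,5,6}:  v_{3} + v_{5} + v_{6} = v_{7} + v_{9}  ⟹  sig = [3:1,1]
  P = {1,7,9}:  v_{1} + v_{7} + v_{9} = v_{3} + 2·v_{5}  ⟹  sig = [3:1,2]

Signatures (|P|; sorted positive RHS coefficients), sorted:
{ [2:] ×2,  [2:1] ×5,  [2:1,1] ×6,  [2:1,1,2] ×2,  [2:2],  [3:],  [3:1] ×3,  [3:1,1] ×2,  [3:1,2] }


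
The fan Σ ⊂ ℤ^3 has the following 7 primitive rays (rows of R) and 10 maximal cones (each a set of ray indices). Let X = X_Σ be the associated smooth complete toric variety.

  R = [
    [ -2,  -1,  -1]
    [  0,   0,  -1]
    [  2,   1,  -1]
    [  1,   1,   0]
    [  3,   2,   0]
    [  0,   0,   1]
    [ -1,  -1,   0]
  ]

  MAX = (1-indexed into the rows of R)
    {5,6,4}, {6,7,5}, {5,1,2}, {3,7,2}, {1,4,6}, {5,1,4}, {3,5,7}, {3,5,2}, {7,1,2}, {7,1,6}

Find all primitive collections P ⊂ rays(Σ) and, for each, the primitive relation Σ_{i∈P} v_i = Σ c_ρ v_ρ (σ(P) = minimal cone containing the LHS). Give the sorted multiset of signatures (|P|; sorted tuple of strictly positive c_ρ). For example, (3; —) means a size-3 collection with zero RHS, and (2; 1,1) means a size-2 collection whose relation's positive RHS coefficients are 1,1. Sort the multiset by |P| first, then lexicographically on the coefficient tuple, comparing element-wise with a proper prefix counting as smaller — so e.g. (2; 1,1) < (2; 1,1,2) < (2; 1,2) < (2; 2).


Primitive collections (9):

  P={2,6}:  v_{2} + v_{6} = 0  so sig = (2; —)
  P={4,7}:  v_{4} + v_{7} = 0  so sig = (2; —)
  P={2,4}:  v_{2} + v_{4} = v_{1} + v_{5}  so sig = (2; 1,1)
  P={3,4}:  v_{3} + v_{4} = v_{2} + v_{5}  so sig = (2; 1,1)
  P={3,6}:  v_{3} + v_{6} = v_{5} + v_{7}  so sig = (2; 1,1)
  P={1,3}:  v_{1} + v_{3} = 2·v_{2}  so sig = (2; 2)
  P={1,5,6}:  v_{1} + v_{5} + v_{6} = v_{4}  so sig = (3; 1)
  P={1,5,7}:  v_{1} + v_{5} + v_{7} = v_{2}  so sig = (3; 1)
  P={2,5,7}:  v_{2} + v_{5} + v_{7} = v_{3}  so sig = (3; 1)

so the primitive-relation signature multiset is
    |P|=2: 6 collections, coeffs (), (), (1,1), (1,1), (1,1), (2)
    |P|=3: 3 collections, coeffs (1), (1), (1)


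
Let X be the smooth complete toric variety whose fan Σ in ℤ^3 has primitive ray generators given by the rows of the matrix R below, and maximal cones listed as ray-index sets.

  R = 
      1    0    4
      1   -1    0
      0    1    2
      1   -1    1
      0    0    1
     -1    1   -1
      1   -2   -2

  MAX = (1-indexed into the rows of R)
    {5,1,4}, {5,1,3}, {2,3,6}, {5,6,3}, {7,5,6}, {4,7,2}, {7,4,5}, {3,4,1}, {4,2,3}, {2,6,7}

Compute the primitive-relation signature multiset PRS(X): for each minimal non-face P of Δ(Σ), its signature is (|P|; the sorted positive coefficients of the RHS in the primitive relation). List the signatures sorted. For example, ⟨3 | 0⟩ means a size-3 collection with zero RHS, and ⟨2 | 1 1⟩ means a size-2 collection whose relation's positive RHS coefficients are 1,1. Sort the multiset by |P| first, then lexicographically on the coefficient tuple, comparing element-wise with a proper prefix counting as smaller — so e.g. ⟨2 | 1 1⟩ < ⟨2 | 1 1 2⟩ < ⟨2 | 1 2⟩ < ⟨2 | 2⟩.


Σ has 7 primitive collections:

  • {4,6}:  v_{4} + v_{6} = 0  ⇒ sig = ⟨2 | 0⟩
  • {2,5}:  v_{2} + v_{5} = v_{4}  ⇒ sig = ⟨2 | 1⟩
  • {3,7}:  v_{3} + v_{7} = v_{2}  ⇒ sig = ⟨2 | 1⟩
  • {1,6}:  v_{1} + v_{6} = v_{3} + v_{5}  ⇒ sig = ⟨2 | 1 1⟩
  • {1,2}:  v_{1} + v_{2} = v_{3} + 2·v_{4}  ⇒ sig = ⟨2 | 1 2⟩
  • {1,7}:  v_{1} + v_{7} = 2·v_{4}  ⇒ sig = ⟨2 | 2⟩
  • {3,4,5}:  v_{3} + v_{4} + v_{5} = v_{1}  ⇒ sig = ⟨3 | 1⟩

Sorted signature multiset PRS(X):
{ ⟨2 | 0⟩,  ⟨2 | 1⟩ ×2,  ⟨2 | 1 1⟩,  ⟨2 | 1 2⟩,  ⟨2 | 2⟩,  ⟨3 | 1⟩ }


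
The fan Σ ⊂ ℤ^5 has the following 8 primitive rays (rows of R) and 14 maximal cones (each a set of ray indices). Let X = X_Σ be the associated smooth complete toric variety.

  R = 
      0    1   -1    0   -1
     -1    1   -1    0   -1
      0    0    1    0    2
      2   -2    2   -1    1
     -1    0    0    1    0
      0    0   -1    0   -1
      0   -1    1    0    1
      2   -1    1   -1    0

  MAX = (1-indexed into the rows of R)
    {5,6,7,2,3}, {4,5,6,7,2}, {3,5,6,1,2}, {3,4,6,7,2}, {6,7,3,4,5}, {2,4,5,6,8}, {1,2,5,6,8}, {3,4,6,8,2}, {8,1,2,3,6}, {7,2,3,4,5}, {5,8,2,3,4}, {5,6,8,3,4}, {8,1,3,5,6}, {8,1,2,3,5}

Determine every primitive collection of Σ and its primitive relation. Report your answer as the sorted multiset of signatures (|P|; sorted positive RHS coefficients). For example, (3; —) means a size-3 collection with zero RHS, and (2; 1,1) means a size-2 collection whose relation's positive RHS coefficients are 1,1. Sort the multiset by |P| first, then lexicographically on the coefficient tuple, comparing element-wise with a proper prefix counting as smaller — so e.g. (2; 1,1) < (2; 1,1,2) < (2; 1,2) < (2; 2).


The 5 primitive collections of Σ (r=8, n=5):

  • {1,7}:  v_{1} + v_{7} = 0  ⇒ sig = (2; —)
  • {1,4}:  v_{1} + v_{4} = v_{8}  ⇒ sig = (2; 1)
  • {7,8}:  v_{7} + v_{8} = v_{4}  ⇒ sig = (2; 1)
  • {2,3,5,6,8}:  v_{2} + v_{3} + v_{5} + v_{6} + v_{8} = 0  ⇒ sig = (5; —)
  • {2,3,4,5,6}:  v_{2} + v_{3} + v_{4} + v_{5} + v_{6} = v_{7}  ⇒ sig = (5; 1)

Signatures (|P|; sorted positive RHS coefficients), sorted:
    (2; —)
    (2; 1)
    (2; 1)
    (5; —)
    (5; 1)


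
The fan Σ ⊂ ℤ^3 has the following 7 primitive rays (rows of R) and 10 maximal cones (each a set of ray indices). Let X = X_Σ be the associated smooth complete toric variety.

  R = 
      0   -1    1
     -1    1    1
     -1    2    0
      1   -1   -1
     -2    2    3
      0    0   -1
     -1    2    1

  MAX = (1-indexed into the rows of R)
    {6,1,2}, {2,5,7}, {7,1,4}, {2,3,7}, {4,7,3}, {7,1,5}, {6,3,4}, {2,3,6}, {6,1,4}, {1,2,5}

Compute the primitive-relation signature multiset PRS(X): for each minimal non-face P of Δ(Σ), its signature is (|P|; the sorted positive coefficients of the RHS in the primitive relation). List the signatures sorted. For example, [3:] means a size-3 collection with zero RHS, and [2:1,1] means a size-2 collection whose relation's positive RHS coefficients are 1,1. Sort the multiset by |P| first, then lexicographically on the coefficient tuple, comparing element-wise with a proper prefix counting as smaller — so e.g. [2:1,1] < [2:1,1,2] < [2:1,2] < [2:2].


The 7 primitive collections of Σ (r=7, n=3):

  P = {2,4}:  v_{2} + v_{4} = 0 — sig = [2:]
  P = {1,3}:  v_{1} + v_{3} = v_{2} — sig = [2:1]
  P = {6,7}:  v_{6} + v_{7} = v_{3} — sig = [2:1]
  P = {4,5}:  v_{4} + v_{5} = v_{1} + v_{7} — sig = [2:1,1]
  P = {3,5}:  v_{3} + v_{5} = 2·v_{2} + v_{7} — sig = [2:1,2]
  P = {5,6}:  v_{5} + v_{6} = 2·v_{2} — sig = [2:2]
  P = {1,2,7}:  v_{1} + v_{2} + v_{7} = v_{5} — sig = [3:1]

so the primitive-relation signature multiset is
    [2:]
    [2:1]
    [2:1]
    [2:1,1]
    [2:1,2]
    [2:2]
    [3:1]


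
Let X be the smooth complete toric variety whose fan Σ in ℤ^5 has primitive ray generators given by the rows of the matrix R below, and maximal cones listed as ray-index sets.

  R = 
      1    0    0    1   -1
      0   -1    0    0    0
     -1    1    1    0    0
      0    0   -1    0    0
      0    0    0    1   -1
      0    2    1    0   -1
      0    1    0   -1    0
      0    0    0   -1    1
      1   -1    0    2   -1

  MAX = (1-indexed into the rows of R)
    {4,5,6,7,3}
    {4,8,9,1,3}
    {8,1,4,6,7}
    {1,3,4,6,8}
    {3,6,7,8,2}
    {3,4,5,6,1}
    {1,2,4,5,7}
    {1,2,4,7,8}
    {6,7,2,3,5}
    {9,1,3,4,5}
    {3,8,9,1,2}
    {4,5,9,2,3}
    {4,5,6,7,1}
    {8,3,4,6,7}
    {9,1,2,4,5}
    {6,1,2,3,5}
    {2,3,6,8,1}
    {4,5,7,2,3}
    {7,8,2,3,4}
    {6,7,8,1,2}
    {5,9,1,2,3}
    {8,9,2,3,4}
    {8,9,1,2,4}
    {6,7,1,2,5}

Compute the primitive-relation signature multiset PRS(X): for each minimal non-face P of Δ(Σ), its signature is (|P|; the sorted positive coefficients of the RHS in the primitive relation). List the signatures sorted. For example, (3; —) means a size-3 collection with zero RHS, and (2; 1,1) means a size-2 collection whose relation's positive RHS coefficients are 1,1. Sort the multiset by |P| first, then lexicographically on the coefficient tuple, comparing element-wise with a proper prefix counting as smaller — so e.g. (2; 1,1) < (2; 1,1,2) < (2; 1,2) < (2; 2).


The 6 primitive collections of Σ (r=9, n=5):

  P={5,8}:  v_{5} + v_{8} = 0  ⇒ sig = (2; —)
  P={7,9}:  v_{7} + v_{9} = v_{1}  ⇒ sig = (2; 1)
  P={6,9}:  v_{6} + v_{9} = 2·v_{1} + v_{3}  ⇒ sig = (2; 1,2)
  P={1,3,7}:  v_{1} + v_{3} + v_{7} = v_{6}  ⇒ sig = (3; 1)
  P={2,4,6}:  v_{2} + v_{4} + v_{6} = v_{5} + v_{7}  ⇒ sig = (3; 1,1)
  P={1,2,3,4}:  v_{1} + v_{2} + v_{3} + v_{4} = v_{5}  ⇒ sig = (4; 1)

Signatures (|P|; sorted positive RHS coefficients), sorted:
    (2; —)
    (2; 1)
    (2; 1,2)
    (3; 1)
    (3; 1,1)
    (4; 1)


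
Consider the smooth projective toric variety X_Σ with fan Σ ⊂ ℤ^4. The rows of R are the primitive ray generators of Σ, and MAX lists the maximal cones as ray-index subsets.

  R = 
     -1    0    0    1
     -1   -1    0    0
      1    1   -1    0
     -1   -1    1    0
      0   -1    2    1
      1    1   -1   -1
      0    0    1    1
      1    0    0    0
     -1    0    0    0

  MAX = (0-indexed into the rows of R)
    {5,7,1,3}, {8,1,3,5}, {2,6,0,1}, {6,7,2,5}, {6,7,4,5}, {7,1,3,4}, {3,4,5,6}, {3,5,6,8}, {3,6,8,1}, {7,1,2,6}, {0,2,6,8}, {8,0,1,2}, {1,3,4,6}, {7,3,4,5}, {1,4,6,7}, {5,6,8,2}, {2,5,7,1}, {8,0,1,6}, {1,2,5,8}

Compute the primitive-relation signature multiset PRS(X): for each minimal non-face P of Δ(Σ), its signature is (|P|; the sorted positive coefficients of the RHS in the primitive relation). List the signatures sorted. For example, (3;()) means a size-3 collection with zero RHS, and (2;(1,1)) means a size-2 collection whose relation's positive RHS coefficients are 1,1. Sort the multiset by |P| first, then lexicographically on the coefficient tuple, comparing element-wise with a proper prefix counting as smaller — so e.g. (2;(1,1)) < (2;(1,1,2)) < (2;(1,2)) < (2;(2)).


Minimal non-faces — 12 found among 9 rays, 19 max cones:

  P={2,3}:  v_{2} + v_{3} = 0  ⇒ sig = (2;())
  P={7,8}:  v_{7} + v_{8} = 0  ⇒ sig = (2;())
  P={0,5}:  v_{0} + v_{5} = v_{2} + v_{8}  ⇒ sig = (2;(1,1))
  P={2,4}:  v_{2} + v_{4} = v_{6} + v_{7}  ⇒ sig = (2;(1,1))
  P={4,8}:  v_{4} + v_{8} = v_{3} + v_{6}  ⇒ sig = (2;(1,1))
  P={0,3}:  v_{0} + v_{3} = v_{1} + v_{6} + v_{8}  ⇒ sig = (2;(1,1,1))
  P={0,7}:  v_{0} + v_{7} = v_{1} + v_{2} + v_{6}  ⇒ sig = (2;(1,1,1))
  P={0,4}:  v_{0} + v_{4} = v_{1} + 2·v_{6}  ⇒ sig = (2;(1,2))
  P={1,5,6}:  v_{1} + v_{5} + v_{6} = 0  ⇒ sig = (3;())
  P={3,6,7}:  v_{3} + v_{6} + v_{7} = v_{4}  ⇒ sig = (3;(1))
  P={1,4,5}:  v_{1} + v_{4} + v_{5} = v_{3} + v_{7}  ⇒ sig = (3;(1,1))
  P={1,2,6,8}:  v_{1} + v_{2} + v_{6} + v_{8} = v_{0}  ⇒ sig = (4;(1))

so the primitive-relation signature multiset is
    |P|=2: 8 collections, coeffs (), (), (1,1), (1,1), (1,1), (1,1,1), (1,1,1), (1,2)
    |P|=3: 3 collections, coeffs (), (1), (1,1)
    |P|=4: 1 collection, coeffs (1)


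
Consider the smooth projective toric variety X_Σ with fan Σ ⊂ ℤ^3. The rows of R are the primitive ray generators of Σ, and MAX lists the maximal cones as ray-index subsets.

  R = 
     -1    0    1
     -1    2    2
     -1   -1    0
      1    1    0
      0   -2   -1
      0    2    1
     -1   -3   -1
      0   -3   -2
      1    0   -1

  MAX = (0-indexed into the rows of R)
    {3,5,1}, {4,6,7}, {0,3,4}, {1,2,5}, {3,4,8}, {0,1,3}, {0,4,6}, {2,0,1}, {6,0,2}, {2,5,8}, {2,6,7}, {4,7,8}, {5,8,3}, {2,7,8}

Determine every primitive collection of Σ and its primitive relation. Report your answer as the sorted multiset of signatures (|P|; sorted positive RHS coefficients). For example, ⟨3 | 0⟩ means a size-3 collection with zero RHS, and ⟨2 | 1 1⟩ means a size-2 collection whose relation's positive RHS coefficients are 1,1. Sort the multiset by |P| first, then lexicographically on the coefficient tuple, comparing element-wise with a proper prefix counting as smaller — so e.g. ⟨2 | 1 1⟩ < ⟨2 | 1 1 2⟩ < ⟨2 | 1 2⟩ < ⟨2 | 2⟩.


15 minimal non-faces of Δ(Σ) (on 9 rays):

  {0,8}:  v_{0} + v_{8} = 0 — sig = ⟨2 | 0⟩
  {2,3}:  v_{2} + v_{3} = 0 — sig = ⟨2 | 0⟩
  {4,5}:  v_{4} + v_{5} = 0 — sig = ⟨2 | 0⟩
  {0,5}:  v_{0} + v_{5} = v_{1} — sig = ⟨2 | 1⟩
  {0,7}:  v_{0} + v_{7} = v_{6} — sig = ⟨2 | 1⟩
  {1,4}:  v_{1} + v_{4} = v_{0} — sig = ⟨2 | 1⟩
  {1,7}:  v_{1} + v_{7} = v_{2} — sig = ⟨2 | 1⟩
  {1,8}:  v_{1} + v_{8} = v_{5} — sig = ⟨2 | 1⟩
  {2,4}:  v_{2} + v_{4} = v_{6} — sig = ⟨2 | 1⟩
  {3,6}:  v_{3} + v_{6} = v_{4} — sig = ⟨2 | 1⟩
  {5,6}:  v_{5} + v_{6} = v_{2} — sig = ⟨2 | 1⟩
  {6,8}:  v_{6} + v_{8} = v_{7} — sig = ⟨2 | 1⟩
  {1,6}:  v_{1} + v_{6} = v_{0} + v_{2} — sig = ⟨2 | 1 1⟩
  {3,7}:  v_{3} + v_{7} = v_{4} + v_{8} — sig = ⟨2 | 1 1⟩
  {5,7}:  v_{5} + v_{7} = v_{2} + v_{8} — sig = ⟨2 | 1 1⟩

so the primitive-relation signature multiset is
[⟨2 | 0⟩, ⟨2 | 0⟩, ⟨2 | 0⟩, ⟨2 | 1⟩, ⟨2 | 1⟩, ⟨2 | 1⟩, ⟨2 | 1⟩, ⟨2 | 1⟩, ⟨2 | 1⟩, ⟨2 | 1⟩, ⟨2 | 1⟩, ⟨2 | 1⟩, ⟨2 | 1 1⟩, ⟨2 | 1 1⟩, ⟨2 | 1 1⟩]


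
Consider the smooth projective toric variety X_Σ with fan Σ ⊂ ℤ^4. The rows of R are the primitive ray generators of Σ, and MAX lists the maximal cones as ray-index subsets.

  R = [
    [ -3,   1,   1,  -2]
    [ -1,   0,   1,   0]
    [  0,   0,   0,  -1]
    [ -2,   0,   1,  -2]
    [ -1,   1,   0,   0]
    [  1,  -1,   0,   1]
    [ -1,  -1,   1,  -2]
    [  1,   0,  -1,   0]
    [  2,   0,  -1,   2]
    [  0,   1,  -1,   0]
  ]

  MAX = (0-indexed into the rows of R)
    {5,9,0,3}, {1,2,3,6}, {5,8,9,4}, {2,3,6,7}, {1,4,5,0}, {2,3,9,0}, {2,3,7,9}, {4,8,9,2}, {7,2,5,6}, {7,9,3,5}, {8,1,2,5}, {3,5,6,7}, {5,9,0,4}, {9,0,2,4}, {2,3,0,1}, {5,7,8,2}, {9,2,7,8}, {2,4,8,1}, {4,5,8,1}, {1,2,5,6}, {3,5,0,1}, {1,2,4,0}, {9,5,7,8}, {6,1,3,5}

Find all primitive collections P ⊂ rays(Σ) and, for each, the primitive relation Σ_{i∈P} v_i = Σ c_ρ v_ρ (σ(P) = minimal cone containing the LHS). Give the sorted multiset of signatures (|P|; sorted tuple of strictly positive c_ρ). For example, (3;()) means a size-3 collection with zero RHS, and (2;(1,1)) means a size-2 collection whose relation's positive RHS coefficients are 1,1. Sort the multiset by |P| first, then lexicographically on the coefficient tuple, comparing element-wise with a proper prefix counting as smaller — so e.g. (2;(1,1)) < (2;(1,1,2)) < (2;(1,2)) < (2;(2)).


15 minimal non-faces of Δ(Σ) (on 10 rays):

  {1,7}:  v_{1} + v_{7} = 0  ⇒ sig = (2;())
  {3,8}:  v_{3} + v_{8} = 0  ⇒ sig = (2;())
  {0,8}:  v_{0} + v_{8} = v_{4}  ⇒ sig = (2;(1))
  {1,9}:  v_{1} + v_{9} = v_{4}  ⇒ sig = (2;(1))
  {3,4}:  v_{3} + v_{4} = v_{0}  ⇒ sig = (2;(1))
  {4,6}:  v_{4} + v_{6} = v_{3}  ⇒ sig = (2;(1))
  {4,7}:  v_{4} + v_{7} = v_{9}  ⇒ sig = (2;(1))
  {0,7}:  v_{0} + v_{7} = v_{3} + v_{9}  ⇒ sig = (2;(1,1))
  {6,8}:  v_{6} + v_{8} = v_{2} + v_{5}  ⇒ sig = (2;(1,1))
  {6,9}:  v_{6} + v_{9} = v_{3} + v_{7}  ⇒ sig = (2;(1,1))
  {0,6}:  v_{0} + v_{6} = 2·v_{3}  ⇒ sig = (2;(2))
  {2,4,5}:  v_{2} + v_{4} + v_{5} = 0  ⇒ sig = (3;())
  {0,2,5}:  v_{0} + v_{2} + v_{5} = v_{3}  ⇒ sig = (3;(1))
  {2,3,5}:  v_{2} + v_{3} + v_{5} = v_{6}  ⇒ sig = (3;(1))
  {2,5,9}:  v_{2} + v_{5} + v_{9} = v_{7}  ⇒ sig = (3;(1))

Signatures (|P|; sorted positive RHS coefficients), sorted:
    (2;())
    (2;())
    (2;(1))
    (2;(1))
    (2;(1))
    (2;(1))
    (2;(1))
    (2;(1,1))
    (2;(1,1))
    (2;(1,1))
    (2;(2))
    (3;())
    (3;(1))
    (3;(1))
    (3;(1))


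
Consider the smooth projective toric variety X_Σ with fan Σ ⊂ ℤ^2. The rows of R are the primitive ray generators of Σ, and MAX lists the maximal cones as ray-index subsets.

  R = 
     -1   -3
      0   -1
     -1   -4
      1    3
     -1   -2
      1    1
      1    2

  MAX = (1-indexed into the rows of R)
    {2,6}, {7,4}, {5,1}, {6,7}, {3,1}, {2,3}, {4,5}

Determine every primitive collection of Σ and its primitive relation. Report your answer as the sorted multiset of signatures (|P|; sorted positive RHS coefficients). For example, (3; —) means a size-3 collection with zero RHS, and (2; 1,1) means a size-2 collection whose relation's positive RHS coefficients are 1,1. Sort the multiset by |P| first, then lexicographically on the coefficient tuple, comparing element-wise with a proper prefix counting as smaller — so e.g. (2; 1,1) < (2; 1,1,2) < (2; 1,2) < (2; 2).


Σ has 14 primitive collections:

  P={1,4}:  v_{1} + v_{4} = 0  so sig = (2; —)
  P={5,7}:  v_{5} + v_{7} = 0  so sig = (2; —)
  P={1,2}:  v_{1} + v_{2} = v_{3}  so sig = (2; 1)
  P={1,7}:  v_{1} + v_{7} = v_{2}  so sig = (2; 1)
  P={2,4}:  v_{2} + v_{4} = v_{7}  so sig = (2; 1)
  P={2,5}:  v_{2} + v_{5} = v_{1}  so sig = (2; 1)
  P={2,7}:  v_{2} + v_{7} = v_{6}  so sig = (2; 1)
  P={3,4}:  v_{3} + v_{4} = v_{2}  so sig = (2; 1)
  P={5,6}:  v_{5} + v_{6} = v_{2}  so sig = (2; 1)
  P={1,6}:  v_{1} + v_{6} = 2·v_{2}  so sig = (2; 2)
  P={3,5}:  v_{3} + v_{5} = 2·v_{1}  so sig = (2; 2)
  P={3,7}:  v_{3} + v_{7} = 2·v_{2}  so sig = (2; 2)
  P={4,6}:  v_{4} + v_{6} = 2·v_{7}  so sig = (2; 2)
  P={3,6}:  v_{3} + v_{6} = 3·v_{2}  so sig = (2; 3)

Hence PRS(X_Σ) =
    |P|=2: 14 collections, coeffs (), (), (1), (1), (1), (1), (1), (1), (1), (2), (2), (2), (2), (3)


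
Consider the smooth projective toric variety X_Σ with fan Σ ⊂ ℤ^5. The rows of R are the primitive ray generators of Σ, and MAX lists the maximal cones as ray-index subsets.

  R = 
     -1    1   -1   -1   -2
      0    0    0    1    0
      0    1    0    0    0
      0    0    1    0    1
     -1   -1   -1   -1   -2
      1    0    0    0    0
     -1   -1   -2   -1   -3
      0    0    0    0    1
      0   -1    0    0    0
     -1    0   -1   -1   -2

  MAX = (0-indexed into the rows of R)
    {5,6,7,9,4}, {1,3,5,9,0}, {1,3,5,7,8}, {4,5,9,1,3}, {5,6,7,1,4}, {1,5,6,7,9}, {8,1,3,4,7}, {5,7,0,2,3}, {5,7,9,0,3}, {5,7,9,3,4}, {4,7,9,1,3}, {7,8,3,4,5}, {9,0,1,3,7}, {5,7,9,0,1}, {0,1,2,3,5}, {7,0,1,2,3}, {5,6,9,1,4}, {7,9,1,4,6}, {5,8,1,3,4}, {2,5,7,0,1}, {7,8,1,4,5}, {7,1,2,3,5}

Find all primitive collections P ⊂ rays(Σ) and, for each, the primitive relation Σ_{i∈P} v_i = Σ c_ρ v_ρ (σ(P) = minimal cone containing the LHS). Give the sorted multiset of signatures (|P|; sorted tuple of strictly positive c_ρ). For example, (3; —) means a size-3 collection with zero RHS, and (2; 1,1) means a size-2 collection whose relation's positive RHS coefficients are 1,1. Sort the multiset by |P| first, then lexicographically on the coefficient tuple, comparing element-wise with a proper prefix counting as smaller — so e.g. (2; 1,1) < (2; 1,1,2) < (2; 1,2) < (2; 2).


Primitive collections (14):

  • {2,8}:  v_{2} + v_{8} = 0  →  sig = (2; —)
  • {0,8}:  v_{0} + v_{8} = v_{9}  →  sig = (2; 1)
  • {2,4}:  v_{2} + v_{4} = v_{9}  →  sig = (2; 1)
  • {2,9}:  v_{2} + v_{9} = v_{0}  →  sig = (2; 1)
  • {3,6}:  v_{3} + v_{6} = v_{4}  →  sig = (2; 1)
  • {8,9}:  v_{8} + v_{9} = v_{4}  →  sig = (2; 1)
  • {2,6}:  v_{2} + v_{6} = v_{1} + v_{5} + v_{7} + 2·v_{9}  →  sig = (2; 1,1,1,2)
  • {6,8}:  v_{6} + v_{8} = v_{1} + 2·v_{4} + v_{5} + v_{7}  →  sig = (2; 1,1,1,2)
  • {0,6}:  v_{0} + v_{6} = v_{1} + v_{5} + v_{7} + 3·v_{9}  →  sig = (2; 1,1,1,3)
  • {0,4}:  v_{0} + v_{4} = 2·v_{9}  →  sig = (2; 2)
  • {1,3,5,7,9}:  v_{1} + v_{3} + v_{5} + v_{7} + v_{9} = 0  →  sig = (5; —)
  • {0,1,3,5,7}:  v_{0} + v_{1} + v_{3} + v_{5} + v_{7} = v_{2}  →  sig = (5; 1)
  • {1,3,4,5,7}:  v_{1} + v_{3} + v_{4} + v_{5} + v_{7} = v_{8}  →  sig = (5; 1)
  • {1,4,5,7,9}:  v_{1} + v_{4} + v_{5} + v_{7} + v_{9} = v_{6}  →  sig = (5; 1)

Hence PRS(X_Σ) =
    (2; —)
    (2; 1)
    (2; 1)
    (2; 1)
    (2; 1)
    (2; 1)
    (2; 1,1,1,2)
    (2; 1,1,1,2)
    (2; 1,1,1,3)
    (2; 2)
    (5; —)
    (5; 1)
    (5; 1)
    (5; 1)


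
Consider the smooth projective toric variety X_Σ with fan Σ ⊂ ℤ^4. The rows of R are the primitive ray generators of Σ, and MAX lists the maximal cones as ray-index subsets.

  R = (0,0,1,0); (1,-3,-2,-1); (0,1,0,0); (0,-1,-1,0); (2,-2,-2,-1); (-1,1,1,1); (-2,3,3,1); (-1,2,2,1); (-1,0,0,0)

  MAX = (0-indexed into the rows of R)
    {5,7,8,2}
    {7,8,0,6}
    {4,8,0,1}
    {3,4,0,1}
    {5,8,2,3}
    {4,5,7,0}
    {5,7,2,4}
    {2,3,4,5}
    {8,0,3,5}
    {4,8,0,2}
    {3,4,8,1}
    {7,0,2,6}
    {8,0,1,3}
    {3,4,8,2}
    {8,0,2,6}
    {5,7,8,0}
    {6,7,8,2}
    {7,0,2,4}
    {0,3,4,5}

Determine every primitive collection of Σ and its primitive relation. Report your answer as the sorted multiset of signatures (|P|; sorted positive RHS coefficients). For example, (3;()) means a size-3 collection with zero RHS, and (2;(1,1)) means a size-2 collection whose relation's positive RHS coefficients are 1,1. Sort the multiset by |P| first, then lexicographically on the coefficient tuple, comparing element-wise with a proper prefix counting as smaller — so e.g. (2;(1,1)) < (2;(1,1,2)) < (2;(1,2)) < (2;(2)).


Minimal non-faces — 14 found among 9 rays, 19 max cones:

  P = {3,7}:  v_{3} + v_{7} = v_{5}  ⟹  sig = (2;(1))
  P = {1,2}:  v_{1} + v_{2} = v_{4} + v_{8}  ⟹  sig = (2;(1,1))
  P = {1,6}:  v_{1} + v_{6} = v_{0} + v_{8}  ⟹  sig = (2;(1,1))
  P = {1,7}:  v_{1} + v_{7} = v_{0} + v_{3}  ⟹  sig = (2;(1,1))
  P = {3,6}:  v_{3} + v_{6} = v_{7} + v_{8}  ⟹  sig = (2;(1,1))
  P = {4,6}:  v_{4} + v_{6} = v_{0} + v_{2}  ⟹  sig = (2;(1,1))
  P = {1,5}:  v_{1} + v_{5} = v_{0} + 2·v_{3}  ⟹  sig = (2;(1,2))
  P = {5,6}:  v_{5} + v_{6} = 2·v_{7} + v_{8}  ⟹  sig = (2;(1,2))
  P = {0,2,3}:  v_{0} + v_{2} + v_{3} = 0  ⟹  sig = (3;())
  P = {4,7,8}:  v_{4} + v_{7} + v_{8} = 0  ⟹  sig = (3;())
  P = {0,2,5}:  v_{0} + v_{2} + v_{5} = v_{7}  ⟹  sig = (3;(1))
  P = {4,5,8}:  v_{4} + v_{5} + v_{8} = v_{3}  ⟹  sig = (3;(1))
  P = {0,2,7,8}:  v_{0} + v_{2} + v_{7} + v_{8} = v_{6}  ⟹  sig = (4;(1))
  P = {0,3,4,8}:  v_{0} + v_{3} + v_{4} + v_{8} = v_{1}  ⟹  sig = (4;(1))

Sorted signature multiset PRS(X):
{ (2;(1)),  (2;(1,1)) ×5,  (2;(1,2)) ×2,  (3;()) ×2,  (3;(1)) ×2,  (4;(1)) ×2 }


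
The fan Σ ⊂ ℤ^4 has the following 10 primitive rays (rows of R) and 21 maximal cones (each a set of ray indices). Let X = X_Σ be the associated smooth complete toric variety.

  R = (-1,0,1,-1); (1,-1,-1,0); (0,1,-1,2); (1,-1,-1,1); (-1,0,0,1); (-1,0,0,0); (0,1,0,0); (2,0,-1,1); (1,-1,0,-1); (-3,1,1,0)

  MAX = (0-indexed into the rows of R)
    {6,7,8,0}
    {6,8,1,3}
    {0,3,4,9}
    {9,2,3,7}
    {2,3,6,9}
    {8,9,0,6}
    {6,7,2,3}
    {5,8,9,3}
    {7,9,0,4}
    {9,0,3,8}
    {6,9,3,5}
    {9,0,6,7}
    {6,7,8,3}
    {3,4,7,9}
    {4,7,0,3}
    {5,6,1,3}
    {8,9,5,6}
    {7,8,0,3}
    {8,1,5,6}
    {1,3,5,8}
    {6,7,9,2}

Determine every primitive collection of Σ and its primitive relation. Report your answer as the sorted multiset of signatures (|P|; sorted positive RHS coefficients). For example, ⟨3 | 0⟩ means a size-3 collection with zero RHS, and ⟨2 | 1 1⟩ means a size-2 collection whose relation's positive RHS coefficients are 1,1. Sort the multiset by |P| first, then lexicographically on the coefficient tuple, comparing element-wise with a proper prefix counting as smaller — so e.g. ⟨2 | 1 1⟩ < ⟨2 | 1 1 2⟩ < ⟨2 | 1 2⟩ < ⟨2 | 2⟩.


|primitive collections| = 20. Relations:

  P={0,1}:  v_{0} + v_{1} = v_{5} + v_{8} ; sig = ⟨2 | 1 1⟩
  P={0,2}:  v_{0} + v_{2} = v_{7} + v_{9} ; sig = ⟨2 | 1 1⟩
  P={0,5}:  v_{0} + v_{5} = v_{8} + v_{9} ; sig = ⟨2 | 1 1⟩
  P={1,4}:  v_{1} + v_{4} = v_{3} + v_{5} ; sig = ⟨2 | 1 1⟩
  P={2,8}:  v_{2} + v_{8} = v_{3} + v_{6} ; sig = ⟨2 | 1 1⟩
  P={4,5}:  v_{4} + v_{5} = v_{3} + v_{9} ; sig = ⟨2 | 1 1⟩
  P={4,6}:  v_{4} + v_{6} = v_{7} + v_{9} ; sig = ⟨2 | 1 1⟩
  P={4,8}:  v_{4} + v_{8} = v_{0} + v_{3} ; sig = ⟨2 | 1 1⟩
  P={5,7}:  v_{5} + v_{7} = v_{3} + v_{6} ; sig = ⟨2 | 1 1⟩
  P={1,2}:  v_{1} + v_{2} = 2·v_{3} + v_{5} + 2·v_{6} ; sig = ⟨2 | 1 2 2⟩
  P={1,7}:  v_{1} + v_{7} = 2·v_{3} + 2·v_{6} + v_{8} ; sig = ⟨2 | 1 2 2⟩
  P={2,4}:  v_{2} + v_{4} = v_{3} + 2·v_{7} + 2·v_{9} ; sig = ⟨2 | 1 2 2⟩
  P={2,5}:  v_{2} + v_{5} = 2·v_{3} + 2·v_{6} + v_{9} ; sig = ⟨2 | 1 2 2⟩
  P={1,9}:  v_{1} + v_{9} = 2·v_{5} ; sig = ⟨2 | 2⟩
  P={0,3,6}:  v_{0} + v_{3} + v_{6} = 0 ; sig = ⟨3 | 0⟩
  P={7,8,9}:  v_{7} + v_{8} + v_{9} = 0 ; sig = ⟨3 | 0⟩
  P={0,3,7,9}:  v_{0} + v_{3} + v_{7} + v_{9} = v_{4} ; sig = ⟨4 | 1⟩
  P={3,5,6,8}:  v_{3} + v_{5} + v_{6} + v_{8} = v_{1} ; sig = ⟨4 | 1⟩
  P={3,6,7,9}:  v_{3} + v_{6} + v_{7} + v_{9} = v_{2} ; sig = ⟨4 | 1⟩
  P={3,6,8,9}:  v_{3} + v_{6} + v_{8} + v_{9} = v_{5} ; sig = ⟨4 | 1⟩

Signatures (|P|; sorted positive RHS coefficients), sorted:
    |P|=2: 14 collections, coeffs (1,1), (1,1), (1,1), (1,1), (1,1), (1,1), (1,1), (1,1), (1,1), (1,2,2), (1,2,2), (1,2,2), (1,2,2), (2)
    |P|=3: 2 collections, coeffs (), ()
    |P|=4: 4 collections, coeffs (1), (1), (1), (1)


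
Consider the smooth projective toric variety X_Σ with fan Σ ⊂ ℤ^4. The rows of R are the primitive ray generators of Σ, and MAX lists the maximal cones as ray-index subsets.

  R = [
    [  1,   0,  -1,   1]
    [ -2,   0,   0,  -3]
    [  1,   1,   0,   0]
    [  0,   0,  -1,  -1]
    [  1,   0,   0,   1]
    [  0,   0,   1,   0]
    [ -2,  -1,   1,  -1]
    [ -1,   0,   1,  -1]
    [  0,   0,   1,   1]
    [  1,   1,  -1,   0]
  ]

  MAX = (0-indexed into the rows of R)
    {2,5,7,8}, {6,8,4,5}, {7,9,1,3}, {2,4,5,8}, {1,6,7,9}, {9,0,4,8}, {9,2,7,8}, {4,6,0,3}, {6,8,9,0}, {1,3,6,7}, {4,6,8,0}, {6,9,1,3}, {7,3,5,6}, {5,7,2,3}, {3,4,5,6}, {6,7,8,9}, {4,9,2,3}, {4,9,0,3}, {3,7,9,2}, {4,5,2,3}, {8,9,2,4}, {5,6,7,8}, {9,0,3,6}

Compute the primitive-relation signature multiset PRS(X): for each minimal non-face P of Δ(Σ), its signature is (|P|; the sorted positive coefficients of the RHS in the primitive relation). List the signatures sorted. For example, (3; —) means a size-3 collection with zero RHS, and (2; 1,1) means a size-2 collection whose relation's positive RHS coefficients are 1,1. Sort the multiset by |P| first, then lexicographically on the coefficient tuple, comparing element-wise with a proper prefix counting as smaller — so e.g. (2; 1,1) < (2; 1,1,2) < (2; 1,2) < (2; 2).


Minimal non-faces — 14 found among 10 rays, 23 max cones:

  P={0,7}:  v_{0} + v_{7} = 0  →  sig = (2; —)
  P={3,8}:  v_{3} + v_{8} = 0  →  sig = (2; —)
  P={0,5}:  v_{0} + v_{5} = v_{4}  →  sig = (2; 1)
  P={2,6}:  v_{2} + v_{6} = v_{7}  →  sig = (2; 1)
  P={4,7}:  v_{4} + v_{7} = v_{5}  →  sig = (2; 1)
  P={5,9}:  v_{5} + v_{9} = v_{2}  →  sig = (2; 1)
  P={0,2}:  v_{0} + v_{2} = v_{4} + v_{9}  →  sig = (2; 1,1)
  P={1,4}:  v_{1} + v_{4} = v_{3} + v_{7}  →  sig = (2; 1,1)
  P={0,1}:  v_{0} + v_{1} = v_{3} + v_{6} + v_{9}  →  sig = (2; 1,1,1)
  P={1,8}:  v_{1} + v_{8} = v_{6} + v_{7} + v_{9}  →  sig = (2; 1,1,1)
  P={1,2}:  v_{1} + v_{2} = v_{3} + 2·v_{7} + v_{9}  →  sig = (2; 1,1,2)
  P={1,5}:  v_{1} + v_{5} = v_{3} + 2·v_{7}  →  sig = (2; 1,2)
  P={4,6,9}:  v_{4} + v_{6} + v_{9} = 0  →  sig = (3; —)
  P={3,6,7,9}:  v_{3} + v_{6} + v_{7} + v_{9} = v_{1}  →  sig = (4; 1)

so the primitive-relation signature multiset is
    (2; —)
    (2; —)
    (2; 1)
    (2; 1)
    (2; 1)
    (2; 1)
    (2; 1,1)
    (2; 1,1)
    (2; 1,1,1)
    (2; 1,1,1)
    (2; 1,1,2)
    (2; 1,2)
    (3; —)
    (4; 1)


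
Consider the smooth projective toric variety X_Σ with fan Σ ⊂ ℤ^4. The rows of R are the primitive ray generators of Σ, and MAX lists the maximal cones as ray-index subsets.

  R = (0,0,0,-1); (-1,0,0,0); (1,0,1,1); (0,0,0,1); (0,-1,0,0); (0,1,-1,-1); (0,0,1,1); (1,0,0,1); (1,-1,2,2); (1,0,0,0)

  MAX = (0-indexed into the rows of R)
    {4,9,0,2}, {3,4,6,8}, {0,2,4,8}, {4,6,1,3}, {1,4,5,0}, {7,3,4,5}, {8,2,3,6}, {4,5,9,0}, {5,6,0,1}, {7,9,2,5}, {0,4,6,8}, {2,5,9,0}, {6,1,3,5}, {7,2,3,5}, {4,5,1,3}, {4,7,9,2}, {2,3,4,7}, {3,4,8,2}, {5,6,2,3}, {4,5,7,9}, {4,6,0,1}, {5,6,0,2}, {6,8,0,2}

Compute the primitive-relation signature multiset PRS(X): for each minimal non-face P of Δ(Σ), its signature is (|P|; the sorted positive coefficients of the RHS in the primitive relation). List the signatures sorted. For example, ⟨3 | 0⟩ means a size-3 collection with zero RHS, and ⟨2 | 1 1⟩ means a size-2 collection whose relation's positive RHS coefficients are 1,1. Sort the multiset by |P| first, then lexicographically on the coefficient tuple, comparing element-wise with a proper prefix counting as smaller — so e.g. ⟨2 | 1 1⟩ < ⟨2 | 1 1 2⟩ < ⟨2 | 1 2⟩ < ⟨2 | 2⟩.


15 minimal non-faces of Δ(Σ) (on 10 rays):

  {0,3}:  v_{0} + v_{3} = 0 — sig = ⟨2 | 0⟩
  {1,9}:  v_{1} + v_{9} = 0 — sig = ⟨2 | 0⟩
  {0,7}:  v_{0} + v_{7} = v_{9} — sig = ⟨2 | 1⟩
  {1,2}:  v_{1} + v_{2} = v_{6} — sig = ⟨2 | 1⟩
  {1,7}:  v_{1} + v_{7} = v_{3} — sig = ⟨2 | 1⟩
  {3,9}:  v_{3} + v_{9} = v_{7} — sig = ⟨2 | 1⟩
  {5,8}:  v_{5} + v_{8} = v_{2} — sig = ⟨2 | 1⟩
  {6,9}:  v_{6} + v_{9} = v_{2} — sig = ⟨2 | 1⟩
  {6,7}:  v_{6} + v_{7} = v_{2} + v_{3} — sig = ⟨2 | 1 1⟩
  {7,8}:  v_{7} + v_{8} = 2·v_{2} + v_{3} + v_{4} — sig = ⟨2 | 1 1 2⟩
  {1,8}:  v_{1} + v_{8} = v_{4} + 2·v_{6} — sig = ⟨2 | 1 2⟩
  {8,9}:  v_{8} + v_{9} = 2·v_{2} + v_{4} — sig = ⟨2 | 1 2⟩
  {4,5,6}:  v_{4} + v_{5} + v_{6} = 0 — sig = ⟨3 | 0⟩
  {2,4,5}:  v_{2} + v_{4} + v_{5} = v_{9} — sig = ⟨3 | 1⟩
  {2,4,6}:  v_{2} + v_{4} + v_{6} = v_{8} — sig = ⟨3 | 1⟩

Sorted signature multiset PRS(X):
    |P|=2: 12 collections, coeffs (), (), (1), (1), (1), (1), (1), (1), (1,1), (1,1,2), (1,2), (1,2)
    |P|=3: 3 collections, coeffs (), (1), (1)
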